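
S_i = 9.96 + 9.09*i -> [9.96, 19.05, 28.14, 37.23, 46.32]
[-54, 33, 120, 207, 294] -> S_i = -54 + 87*i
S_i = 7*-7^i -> [7, -49, 343, -2401, 16807]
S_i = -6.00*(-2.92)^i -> [-6.0, 17.52, -51.16, 149.38, -436.2]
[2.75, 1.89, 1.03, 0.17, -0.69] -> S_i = 2.75 + -0.86*i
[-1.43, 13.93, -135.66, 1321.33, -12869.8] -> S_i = -1.43*(-9.74)^i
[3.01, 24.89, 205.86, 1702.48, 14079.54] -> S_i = 3.01*8.27^i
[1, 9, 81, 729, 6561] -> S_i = 1*9^i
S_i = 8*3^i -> [8, 24, 72, 216, 648]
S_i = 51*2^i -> [51, 102, 204, 408, 816]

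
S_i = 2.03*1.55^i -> [2.03, 3.15, 4.88, 7.56, 11.72]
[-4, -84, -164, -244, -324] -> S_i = -4 + -80*i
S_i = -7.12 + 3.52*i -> [-7.12, -3.6, -0.08, 3.44, 6.96]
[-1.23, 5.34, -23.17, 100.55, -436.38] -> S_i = -1.23*(-4.34)^i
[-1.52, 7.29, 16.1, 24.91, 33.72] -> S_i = -1.52 + 8.81*i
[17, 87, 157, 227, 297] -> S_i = 17 + 70*i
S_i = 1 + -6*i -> [1, -5, -11, -17, -23]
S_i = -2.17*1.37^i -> [-2.17, -2.97, -4.07, -5.58, -7.64]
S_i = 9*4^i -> [9, 36, 144, 576, 2304]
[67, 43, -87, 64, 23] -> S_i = Random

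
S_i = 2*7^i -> [2, 14, 98, 686, 4802]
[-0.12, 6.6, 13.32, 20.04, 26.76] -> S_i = -0.12 + 6.72*i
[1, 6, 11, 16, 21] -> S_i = 1 + 5*i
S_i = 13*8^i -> [13, 104, 832, 6656, 53248]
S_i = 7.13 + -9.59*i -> [7.13, -2.46, -12.05, -21.64, -31.23]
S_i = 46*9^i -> [46, 414, 3726, 33534, 301806]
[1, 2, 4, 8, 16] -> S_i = 1*2^i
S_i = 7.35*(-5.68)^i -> [7.35, -41.75, 237.13, -1346.89, 7650.34]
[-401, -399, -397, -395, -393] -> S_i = -401 + 2*i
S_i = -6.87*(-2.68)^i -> [-6.87, 18.41, -49.34, 132.24, -354.4]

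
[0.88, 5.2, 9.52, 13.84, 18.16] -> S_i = 0.88 + 4.32*i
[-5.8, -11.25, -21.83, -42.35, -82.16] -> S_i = -5.80*1.94^i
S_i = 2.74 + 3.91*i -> [2.74, 6.65, 10.56, 14.47, 18.38]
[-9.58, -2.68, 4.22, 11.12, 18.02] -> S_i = -9.58 + 6.90*i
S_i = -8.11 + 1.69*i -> [-8.11, -6.42, -4.73, -3.04, -1.35]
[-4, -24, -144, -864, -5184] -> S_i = -4*6^i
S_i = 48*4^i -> [48, 192, 768, 3072, 12288]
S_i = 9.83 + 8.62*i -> [9.83, 18.45, 27.07, 35.69, 44.31]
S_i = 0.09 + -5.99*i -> [0.09, -5.9, -11.89, -17.88, -23.87]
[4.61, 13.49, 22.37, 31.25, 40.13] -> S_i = 4.61 + 8.88*i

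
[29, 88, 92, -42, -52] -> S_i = Random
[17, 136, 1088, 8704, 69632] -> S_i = 17*8^i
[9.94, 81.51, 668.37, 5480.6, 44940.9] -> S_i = 9.94*8.20^i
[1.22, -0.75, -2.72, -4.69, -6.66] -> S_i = 1.22 + -1.97*i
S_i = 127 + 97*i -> [127, 224, 321, 418, 515]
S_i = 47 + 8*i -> [47, 55, 63, 71, 79]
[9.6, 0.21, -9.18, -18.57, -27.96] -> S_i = 9.60 + -9.39*i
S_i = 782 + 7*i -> [782, 789, 796, 803, 810]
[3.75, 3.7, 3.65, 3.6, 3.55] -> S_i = 3.75 + -0.05*i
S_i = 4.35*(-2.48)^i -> [4.35, -10.79, 26.75, -66.35, 164.55]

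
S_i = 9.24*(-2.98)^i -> [9.24, -27.54, 82.05, -244.52, 728.68]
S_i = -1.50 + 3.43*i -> [-1.5, 1.93, 5.36, 8.79, 12.22]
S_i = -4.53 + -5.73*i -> [-4.53, -10.26, -15.99, -21.72, -27.45]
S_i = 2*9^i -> [2, 18, 162, 1458, 13122]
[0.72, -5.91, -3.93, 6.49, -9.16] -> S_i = Random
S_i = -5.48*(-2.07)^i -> [-5.48, 11.34, -23.48, 48.61, -100.61]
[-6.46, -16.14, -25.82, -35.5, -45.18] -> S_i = -6.46 + -9.68*i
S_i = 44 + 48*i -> [44, 92, 140, 188, 236]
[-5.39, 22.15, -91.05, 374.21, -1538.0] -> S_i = -5.39*(-4.11)^i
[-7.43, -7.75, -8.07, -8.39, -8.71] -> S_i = -7.43 + -0.32*i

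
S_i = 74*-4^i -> [74, -296, 1184, -4736, 18944]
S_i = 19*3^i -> [19, 57, 171, 513, 1539]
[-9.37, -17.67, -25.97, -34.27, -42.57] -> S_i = -9.37 + -8.30*i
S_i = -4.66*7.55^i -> [-4.66, -35.18, -265.63, -2005.52, -15141.67]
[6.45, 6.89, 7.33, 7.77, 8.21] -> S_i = 6.45 + 0.44*i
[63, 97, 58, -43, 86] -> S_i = Random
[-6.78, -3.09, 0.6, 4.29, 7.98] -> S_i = -6.78 + 3.69*i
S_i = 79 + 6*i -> [79, 85, 91, 97, 103]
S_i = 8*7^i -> [8, 56, 392, 2744, 19208]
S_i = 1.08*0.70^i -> [1.08, 0.76, 0.53, 0.37, 0.26]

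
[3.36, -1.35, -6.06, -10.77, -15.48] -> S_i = 3.36 + -4.71*i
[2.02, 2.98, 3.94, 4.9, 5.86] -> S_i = 2.02 + 0.96*i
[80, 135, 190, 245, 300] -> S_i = 80 + 55*i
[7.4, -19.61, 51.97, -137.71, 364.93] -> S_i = 7.40*(-2.65)^i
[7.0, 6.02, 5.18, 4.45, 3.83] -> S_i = 7.00*0.86^i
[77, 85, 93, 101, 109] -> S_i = 77 + 8*i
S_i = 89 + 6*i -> [89, 95, 101, 107, 113]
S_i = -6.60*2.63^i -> [-6.6, -17.36, -45.65, -120.06, -315.77]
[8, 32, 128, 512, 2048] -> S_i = 8*4^i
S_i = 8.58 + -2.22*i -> [8.58, 6.36, 4.14, 1.92, -0.3]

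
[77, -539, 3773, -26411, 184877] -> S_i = 77*-7^i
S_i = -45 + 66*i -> [-45, 21, 87, 153, 219]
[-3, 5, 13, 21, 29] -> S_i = -3 + 8*i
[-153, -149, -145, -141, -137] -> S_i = -153 + 4*i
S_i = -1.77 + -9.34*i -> [-1.77, -11.11, -20.45, -29.79, -39.13]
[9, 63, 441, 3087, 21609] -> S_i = 9*7^i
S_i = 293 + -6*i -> [293, 287, 281, 275, 269]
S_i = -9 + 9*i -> [-9, 0, 9, 18, 27]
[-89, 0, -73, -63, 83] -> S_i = Random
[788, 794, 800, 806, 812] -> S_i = 788 + 6*i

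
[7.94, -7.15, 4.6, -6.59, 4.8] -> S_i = Random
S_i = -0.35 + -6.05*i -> [-0.35, -6.4, -12.45, -18.5, -24.55]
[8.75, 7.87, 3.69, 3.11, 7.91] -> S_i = Random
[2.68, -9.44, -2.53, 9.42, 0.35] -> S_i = Random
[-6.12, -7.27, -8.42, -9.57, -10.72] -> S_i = -6.12 + -1.15*i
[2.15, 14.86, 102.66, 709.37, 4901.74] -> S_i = 2.15*6.91^i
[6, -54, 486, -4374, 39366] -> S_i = 6*-9^i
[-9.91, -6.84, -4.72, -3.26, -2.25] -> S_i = -9.91*0.69^i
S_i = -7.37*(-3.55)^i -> [-7.37, 26.16, -92.88, 329.73, -1170.53]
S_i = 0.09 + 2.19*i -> [0.09, 2.28, 4.47, 6.66, 8.85]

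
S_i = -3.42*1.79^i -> [-3.42, -6.12, -10.96, -19.61, -35.11]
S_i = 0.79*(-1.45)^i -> [0.79, -1.15, 1.66, -2.41, 3.49]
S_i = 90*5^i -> [90, 450, 2250, 11250, 56250]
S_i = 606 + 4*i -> [606, 610, 614, 618, 622]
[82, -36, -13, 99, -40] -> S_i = Random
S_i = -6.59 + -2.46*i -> [-6.59, -9.05, -11.51, -13.97, -16.43]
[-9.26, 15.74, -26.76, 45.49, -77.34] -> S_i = -9.26*(-1.70)^i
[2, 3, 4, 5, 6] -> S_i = 2 + 1*i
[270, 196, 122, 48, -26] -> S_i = 270 + -74*i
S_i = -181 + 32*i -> [-181, -149, -117, -85, -53]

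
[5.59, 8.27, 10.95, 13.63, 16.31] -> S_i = 5.59 + 2.68*i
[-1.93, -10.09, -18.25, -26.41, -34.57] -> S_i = -1.93 + -8.16*i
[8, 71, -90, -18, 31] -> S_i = Random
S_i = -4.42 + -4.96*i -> [-4.42, -9.38, -14.34, -19.3, -24.26]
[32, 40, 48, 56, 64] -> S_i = 32 + 8*i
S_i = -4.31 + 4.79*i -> [-4.31, 0.48, 5.27, 10.06, 14.85]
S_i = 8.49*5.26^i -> [8.49, 44.66, 234.9, 1235.56, 6499.06]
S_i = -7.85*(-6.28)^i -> [-7.85, 49.3, -309.59, 1944.23, -12209.79]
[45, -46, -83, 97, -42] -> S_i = Random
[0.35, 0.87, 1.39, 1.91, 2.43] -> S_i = 0.35 + 0.52*i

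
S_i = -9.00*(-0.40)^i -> [-9.0, 3.6, -1.44, 0.58, -0.23]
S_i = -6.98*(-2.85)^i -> [-6.98, 19.89, -56.7, 161.58, -460.51]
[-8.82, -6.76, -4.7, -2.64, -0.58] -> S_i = -8.82 + 2.06*i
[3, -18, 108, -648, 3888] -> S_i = 3*-6^i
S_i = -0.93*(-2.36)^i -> [-0.93, 2.19, -5.18, 12.22, -28.85]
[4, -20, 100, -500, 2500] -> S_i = 4*-5^i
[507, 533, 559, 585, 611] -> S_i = 507 + 26*i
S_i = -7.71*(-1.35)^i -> [-7.71, 10.41, -14.05, 18.97, -25.61]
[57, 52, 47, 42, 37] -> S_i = 57 + -5*i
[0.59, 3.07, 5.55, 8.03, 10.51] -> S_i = 0.59 + 2.48*i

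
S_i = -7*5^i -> [-7, -35, -175, -875, -4375]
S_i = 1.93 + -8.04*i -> [1.93, -6.11, -14.15, -22.19, -30.23]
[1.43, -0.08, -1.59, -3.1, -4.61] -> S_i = 1.43 + -1.51*i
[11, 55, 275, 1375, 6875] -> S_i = 11*5^i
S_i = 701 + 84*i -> [701, 785, 869, 953, 1037]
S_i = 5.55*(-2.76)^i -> [5.55, -15.32, 42.28, -116.69, 322.05]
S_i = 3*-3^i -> [3, -9, 27, -81, 243]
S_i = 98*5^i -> [98, 490, 2450, 12250, 61250]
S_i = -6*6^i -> [-6, -36, -216, -1296, -7776]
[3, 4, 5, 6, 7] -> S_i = 3 + 1*i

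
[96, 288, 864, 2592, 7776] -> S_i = 96*3^i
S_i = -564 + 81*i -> [-564, -483, -402, -321, -240]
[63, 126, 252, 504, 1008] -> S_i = 63*2^i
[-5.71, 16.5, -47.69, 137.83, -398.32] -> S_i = -5.71*(-2.89)^i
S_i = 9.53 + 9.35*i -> [9.53, 18.88, 28.23, 37.58, 46.93]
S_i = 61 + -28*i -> [61, 33, 5, -23, -51]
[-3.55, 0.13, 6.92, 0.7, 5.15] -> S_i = Random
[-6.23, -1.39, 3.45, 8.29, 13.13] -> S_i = -6.23 + 4.84*i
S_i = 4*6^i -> [4, 24, 144, 864, 5184]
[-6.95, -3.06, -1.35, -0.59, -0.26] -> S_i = -6.95*0.44^i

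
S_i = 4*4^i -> [4, 16, 64, 256, 1024]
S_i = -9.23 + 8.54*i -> [-9.23, -0.69, 7.85, 16.39, 24.93]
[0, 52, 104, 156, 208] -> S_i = 0 + 52*i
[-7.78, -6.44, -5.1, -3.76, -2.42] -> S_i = -7.78 + 1.34*i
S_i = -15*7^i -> [-15, -105, -735, -5145, -36015]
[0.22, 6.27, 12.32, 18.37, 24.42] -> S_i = 0.22 + 6.05*i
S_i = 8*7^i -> [8, 56, 392, 2744, 19208]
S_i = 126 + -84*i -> [126, 42, -42, -126, -210]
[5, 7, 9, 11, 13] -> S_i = 5 + 2*i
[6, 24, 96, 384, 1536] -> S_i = 6*4^i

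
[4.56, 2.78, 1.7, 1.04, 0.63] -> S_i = 4.56*0.61^i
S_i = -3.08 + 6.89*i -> [-3.08, 3.81, 10.7, 17.59, 24.48]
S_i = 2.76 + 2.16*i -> [2.76, 4.92, 7.08, 9.24, 11.4]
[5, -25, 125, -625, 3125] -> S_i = 5*-5^i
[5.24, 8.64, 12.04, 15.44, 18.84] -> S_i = 5.24 + 3.40*i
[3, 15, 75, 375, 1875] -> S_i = 3*5^i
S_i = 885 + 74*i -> [885, 959, 1033, 1107, 1181]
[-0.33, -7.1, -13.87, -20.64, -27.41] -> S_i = -0.33 + -6.77*i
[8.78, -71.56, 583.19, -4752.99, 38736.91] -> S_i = 8.78*(-8.15)^i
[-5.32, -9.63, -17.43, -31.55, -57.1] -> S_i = -5.32*1.81^i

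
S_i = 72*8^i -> [72, 576, 4608, 36864, 294912]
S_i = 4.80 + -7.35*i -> [4.8, -2.55, -9.9, -17.25, -24.6]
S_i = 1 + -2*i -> [1, -1, -3, -5, -7]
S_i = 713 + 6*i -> [713, 719, 725, 731, 737]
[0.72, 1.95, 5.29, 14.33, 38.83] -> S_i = 0.72*2.71^i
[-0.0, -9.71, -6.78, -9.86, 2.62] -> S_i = Random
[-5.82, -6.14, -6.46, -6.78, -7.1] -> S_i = -5.82 + -0.32*i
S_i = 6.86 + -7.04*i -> [6.86, -0.18, -7.22, -14.26, -21.3]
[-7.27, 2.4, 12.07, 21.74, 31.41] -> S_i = -7.27 + 9.67*i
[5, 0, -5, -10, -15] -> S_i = 5 + -5*i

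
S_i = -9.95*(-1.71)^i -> [-9.95, 17.01, -29.09, 49.75, -85.08]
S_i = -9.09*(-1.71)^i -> [-9.09, 15.54, -26.58, 45.45, -77.72]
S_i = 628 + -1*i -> [628, 627, 626, 625, 624]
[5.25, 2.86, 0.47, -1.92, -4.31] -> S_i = 5.25 + -2.39*i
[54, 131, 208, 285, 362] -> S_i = 54 + 77*i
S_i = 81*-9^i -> [81, -729, 6561, -59049, 531441]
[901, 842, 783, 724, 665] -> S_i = 901 + -59*i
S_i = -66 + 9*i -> [-66, -57, -48, -39, -30]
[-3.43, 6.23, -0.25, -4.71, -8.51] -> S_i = Random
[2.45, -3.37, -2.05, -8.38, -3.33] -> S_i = Random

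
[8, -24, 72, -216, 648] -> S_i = 8*-3^i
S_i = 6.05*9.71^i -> [6.05, 58.75, 570.42, 5538.77, 53781.42]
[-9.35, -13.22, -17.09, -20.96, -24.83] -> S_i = -9.35 + -3.87*i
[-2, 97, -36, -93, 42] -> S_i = Random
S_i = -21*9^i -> [-21, -189, -1701, -15309, -137781]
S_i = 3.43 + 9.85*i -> [3.43, 13.28, 23.13, 32.98, 42.83]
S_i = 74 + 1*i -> [74, 75, 76, 77, 78]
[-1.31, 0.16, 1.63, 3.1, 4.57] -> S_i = -1.31 + 1.47*i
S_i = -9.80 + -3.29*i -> [-9.8, -13.09, -16.38, -19.67, -22.96]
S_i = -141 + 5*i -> [-141, -136, -131, -126, -121]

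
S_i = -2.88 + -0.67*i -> [-2.88, -3.55, -4.22, -4.89, -5.56]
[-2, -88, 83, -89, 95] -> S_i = Random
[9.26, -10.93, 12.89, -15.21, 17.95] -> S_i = 9.26*(-1.18)^i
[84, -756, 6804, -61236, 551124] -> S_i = 84*-9^i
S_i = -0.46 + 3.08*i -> [-0.46, 2.62, 5.7, 8.78, 11.86]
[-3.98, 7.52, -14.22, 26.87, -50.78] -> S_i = -3.98*(-1.89)^i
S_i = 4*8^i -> [4, 32, 256, 2048, 16384]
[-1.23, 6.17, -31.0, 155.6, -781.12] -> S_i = -1.23*(-5.02)^i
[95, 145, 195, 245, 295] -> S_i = 95 + 50*i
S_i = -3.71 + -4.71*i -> [-3.71, -8.42, -13.13, -17.84, -22.55]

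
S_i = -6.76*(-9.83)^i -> [-6.76, 66.45, -653.21, 6421.07, -63119.1]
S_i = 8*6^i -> [8, 48, 288, 1728, 10368]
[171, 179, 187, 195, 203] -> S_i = 171 + 8*i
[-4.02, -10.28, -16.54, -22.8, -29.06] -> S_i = -4.02 + -6.26*i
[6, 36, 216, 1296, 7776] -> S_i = 6*6^i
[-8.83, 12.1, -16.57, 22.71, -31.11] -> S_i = -8.83*(-1.37)^i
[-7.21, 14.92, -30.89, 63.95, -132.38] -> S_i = -7.21*(-2.07)^i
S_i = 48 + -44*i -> [48, 4, -40, -84, -128]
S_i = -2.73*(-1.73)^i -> [-2.73, 4.72, -8.17, 14.14, -24.45]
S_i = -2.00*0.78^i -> [-2.0, -1.56, -1.22, -0.95, -0.74]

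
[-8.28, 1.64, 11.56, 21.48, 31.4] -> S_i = -8.28 + 9.92*i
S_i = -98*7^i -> [-98, -686, -4802, -33614, -235298]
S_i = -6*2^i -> [-6, -12, -24, -48, -96]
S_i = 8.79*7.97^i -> [8.79, 70.06, 558.35, 4450.04, 35466.81]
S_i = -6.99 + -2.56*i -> [-6.99, -9.55, -12.11, -14.67, -17.23]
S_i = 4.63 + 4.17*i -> [4.63, 8.8, 12.97, 17.14, 21.31]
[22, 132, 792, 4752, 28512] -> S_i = 22*6^i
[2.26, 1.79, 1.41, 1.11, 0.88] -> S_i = 2.26*0.79^i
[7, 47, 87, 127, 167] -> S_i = 7 + 40*i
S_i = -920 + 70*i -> [-920, -850, -780, -710, -640]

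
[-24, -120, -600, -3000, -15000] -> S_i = -24*5^i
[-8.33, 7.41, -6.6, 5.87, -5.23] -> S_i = -8.33*(-0.89)^i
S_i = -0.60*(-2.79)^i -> [-0.6, 1.67, -4.67, 13.03, -36.36]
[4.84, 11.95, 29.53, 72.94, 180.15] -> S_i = 4.84*2.47^i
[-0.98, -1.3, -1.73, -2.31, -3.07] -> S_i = -0.98*1.33^i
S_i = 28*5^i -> [28, 140, 700, 3500, 17500]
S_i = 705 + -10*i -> [705, 695, 685, 675, 665]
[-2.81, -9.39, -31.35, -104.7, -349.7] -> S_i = -2.81*3.34^i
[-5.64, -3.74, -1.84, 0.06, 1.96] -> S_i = -5.64 + 1.90*i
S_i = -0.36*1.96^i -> [-0.36, -0.71, -1.38, -2.71, -5.31]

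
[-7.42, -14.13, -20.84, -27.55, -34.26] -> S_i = -7.42 + -6.71*i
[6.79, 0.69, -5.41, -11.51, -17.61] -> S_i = 6.79 + -6.10*i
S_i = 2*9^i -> [2, 18, 162, 1458, 13122]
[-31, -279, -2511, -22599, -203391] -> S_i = -31*9^i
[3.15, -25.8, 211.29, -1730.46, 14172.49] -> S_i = 3.15*(-8.19)^i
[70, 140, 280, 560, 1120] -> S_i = 70*2^i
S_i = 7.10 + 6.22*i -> [7.1, 13.32, 19.54, 25.76, 31.98]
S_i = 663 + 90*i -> [663, 753, 843, 933, 1023]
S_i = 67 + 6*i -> [67, 73, 79, 85, 91]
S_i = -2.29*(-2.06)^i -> [-2.29, 4.72, -9.72, 20.02, -41.24]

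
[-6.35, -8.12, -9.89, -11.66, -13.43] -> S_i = -6.35 + -1.77*i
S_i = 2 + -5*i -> [2, -3, -8, -13, -18]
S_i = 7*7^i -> [7, 49, 343, 2401, 16807]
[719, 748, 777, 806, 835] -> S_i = 719 + 29*i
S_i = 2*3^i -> [2, 6, 18, 54, 162]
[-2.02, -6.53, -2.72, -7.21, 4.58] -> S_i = Random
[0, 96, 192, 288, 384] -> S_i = 0 + 96*i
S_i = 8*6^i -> [8, 48, 288, 1728, 10368]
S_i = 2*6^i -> [2, 12, 72, 432, 2592]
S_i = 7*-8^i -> [7, -56, 448, -3584, 28672]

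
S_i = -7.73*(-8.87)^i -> [-7.73, 68.57, -608.17, 5394.49, -47849.12]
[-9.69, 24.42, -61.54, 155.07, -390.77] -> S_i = -9.69*(-2.52)^i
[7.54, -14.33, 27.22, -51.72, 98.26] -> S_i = 7.54*(-1.90)^i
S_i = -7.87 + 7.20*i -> [-7.87, -0.67, 6.53, 13.73, 20.93]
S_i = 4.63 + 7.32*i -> [4.63, 11.95, 19.27, 26.59, 33.91]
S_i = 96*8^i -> [96, 768, 6144, 49152, 393216]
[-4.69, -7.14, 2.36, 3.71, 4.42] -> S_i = Random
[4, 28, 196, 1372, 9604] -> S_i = 4*7^i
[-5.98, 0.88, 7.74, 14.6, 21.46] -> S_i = -5.98 + 6.86*i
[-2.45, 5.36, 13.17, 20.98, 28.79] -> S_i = -2.45 + 7.81*i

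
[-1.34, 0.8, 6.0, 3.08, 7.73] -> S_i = Random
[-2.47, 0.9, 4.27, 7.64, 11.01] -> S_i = -2.47 + 3.37*i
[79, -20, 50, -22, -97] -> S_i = Random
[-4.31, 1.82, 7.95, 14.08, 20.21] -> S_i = -4.31 + 6.13*i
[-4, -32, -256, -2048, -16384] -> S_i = -4*8^i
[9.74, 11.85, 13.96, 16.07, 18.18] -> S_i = 9.74 + 2.11*i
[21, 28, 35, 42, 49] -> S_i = 21 + 7*i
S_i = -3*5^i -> [-3, -15, -75, -375, -1875]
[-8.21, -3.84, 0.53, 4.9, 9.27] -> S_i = -8.21 + 4.37*i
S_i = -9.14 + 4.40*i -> [-9.14, -4.74, -0.34, 4.06, 8.46]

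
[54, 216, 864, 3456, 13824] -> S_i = 54*4^i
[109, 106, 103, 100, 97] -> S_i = 109 + -3*i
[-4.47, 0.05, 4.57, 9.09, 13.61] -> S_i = -4.47 + 4.52*i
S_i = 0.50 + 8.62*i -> [0.5, 9.12, 17.74, 26.36, 34.98]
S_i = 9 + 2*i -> [9, 11, 13, 15, 17]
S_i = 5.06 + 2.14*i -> [5.06, 7.2, 9.34, 11.48, 13.62]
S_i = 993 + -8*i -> [993, 985, 977, 969, 961]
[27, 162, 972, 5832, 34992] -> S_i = 27*6^i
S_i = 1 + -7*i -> [1, -6, -13, -20, -27]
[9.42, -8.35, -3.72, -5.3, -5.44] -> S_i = Random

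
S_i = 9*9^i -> [9, 81, 729, 6561, 59049]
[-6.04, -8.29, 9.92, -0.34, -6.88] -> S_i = Random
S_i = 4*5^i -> [4, 20, 100, 500, 2500]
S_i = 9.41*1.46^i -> [9.41, 13.74, 20.06, 29.29, 42.76]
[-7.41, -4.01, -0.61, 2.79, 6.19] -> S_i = -7.41 + 3.40*i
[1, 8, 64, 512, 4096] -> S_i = 1*8^i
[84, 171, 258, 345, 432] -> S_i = 84 + 87*i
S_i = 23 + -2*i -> [23, 21, 19, 17, 15]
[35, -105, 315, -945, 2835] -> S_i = 35*-3^i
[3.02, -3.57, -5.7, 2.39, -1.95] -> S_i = Random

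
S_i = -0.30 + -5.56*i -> [-0.3, -5.86, -11.42, -16.98, -22.54]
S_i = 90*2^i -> [90, 180, 360, 720, 1440]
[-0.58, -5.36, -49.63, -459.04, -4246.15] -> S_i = -0.58*9.25^i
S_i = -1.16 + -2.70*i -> [-1.16, -3.86, -6.56, -9.26, -11.96]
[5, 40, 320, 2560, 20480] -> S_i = 5*8^i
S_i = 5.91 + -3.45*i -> [5.91, 2.46, -0.99, -4.44, -7.89]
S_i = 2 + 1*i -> [2, 3, 4, 5, 6]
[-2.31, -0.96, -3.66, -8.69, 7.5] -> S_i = Random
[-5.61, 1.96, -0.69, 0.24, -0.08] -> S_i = -5.61*(-0.35)^i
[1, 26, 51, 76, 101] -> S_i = 1 + 25*i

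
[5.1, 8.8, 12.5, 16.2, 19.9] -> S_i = 5.10 + 3.70*i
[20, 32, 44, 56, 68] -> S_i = 20 + 12*i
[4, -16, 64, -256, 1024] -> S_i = 4*-4^i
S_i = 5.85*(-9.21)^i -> [5.85, -53.88, 496.22, -4570.2, 42091.5]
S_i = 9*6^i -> [9, 54, 324, 1944, 11664]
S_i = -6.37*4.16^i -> [-6.37, -26.5, -110.24, -458.58, -1907.71]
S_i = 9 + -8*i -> [9, 1, -7, -15, -23]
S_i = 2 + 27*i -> [2, 29, 56, 83, 110]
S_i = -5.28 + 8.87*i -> [-5.28, 3.59, 12.46, 21.33, 30.2]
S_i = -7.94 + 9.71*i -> [-7.94, 1.77, 11.48, 21.19, 30.9]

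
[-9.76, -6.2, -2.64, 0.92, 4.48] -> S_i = -9.76 + 3.56*i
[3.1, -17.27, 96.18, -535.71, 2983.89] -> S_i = 3.10*(-5.57)^i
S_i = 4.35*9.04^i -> [4.35, 39.32, 355.49, 3213.62, 29051.13]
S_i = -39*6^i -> [-39, -234, -1404, -8424, -50544]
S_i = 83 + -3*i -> [83, 80, 77, 74, 71]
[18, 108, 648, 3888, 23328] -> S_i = 18*6^i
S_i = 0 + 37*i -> [0, 37, 74, 111, 148]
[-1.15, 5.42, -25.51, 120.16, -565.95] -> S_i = -1.15*(-4.71)^i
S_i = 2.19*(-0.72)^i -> [2.19, -1.58, 1.14, -0.82, 0.59]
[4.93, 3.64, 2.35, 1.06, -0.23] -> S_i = 4.93 + -1.29*i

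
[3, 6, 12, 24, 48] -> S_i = 3*2^i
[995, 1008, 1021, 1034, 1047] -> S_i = 995 + 13*i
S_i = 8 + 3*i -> [8, 11, 14, 17, 20]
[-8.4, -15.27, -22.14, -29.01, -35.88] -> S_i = -8.40 + -6.87*i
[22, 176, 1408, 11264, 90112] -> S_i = 22*8^i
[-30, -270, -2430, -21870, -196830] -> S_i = -30*9^i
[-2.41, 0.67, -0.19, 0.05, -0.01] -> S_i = -2.41*(-0.28)^i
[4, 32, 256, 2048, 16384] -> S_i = 4*8^i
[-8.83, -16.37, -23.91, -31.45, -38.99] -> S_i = -8.83 + -7.54*i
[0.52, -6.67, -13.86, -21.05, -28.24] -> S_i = 0.52 + -7.19*i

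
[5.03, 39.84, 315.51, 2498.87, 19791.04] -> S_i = 5.03*7.92^i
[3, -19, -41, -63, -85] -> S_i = 3 + -22*i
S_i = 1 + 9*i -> [1, 10, 19, 28, 37]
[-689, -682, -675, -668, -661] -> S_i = -689 + 7*i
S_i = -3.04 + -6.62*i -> [-3.04, -9.66, -16.28, -22.9, -29.52]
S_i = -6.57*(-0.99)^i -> [-6.57, 6.5, -6.44, 6.37, -6.31]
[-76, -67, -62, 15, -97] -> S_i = Random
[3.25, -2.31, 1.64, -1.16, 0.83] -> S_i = 3.25*(-0.71)^i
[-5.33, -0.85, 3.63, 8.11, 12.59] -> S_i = -5.33 + 4.48*i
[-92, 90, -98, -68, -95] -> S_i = Random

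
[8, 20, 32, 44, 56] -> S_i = 8 + 12*i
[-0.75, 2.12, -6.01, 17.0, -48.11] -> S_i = -0.75*(-2.83)^i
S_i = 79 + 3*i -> [79, 82, 85, 88, 91]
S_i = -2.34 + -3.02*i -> [-2.34, -5.36, -8.38, -11.4, -14.42]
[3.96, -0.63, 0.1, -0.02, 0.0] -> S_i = 3.96*(-0.16)^i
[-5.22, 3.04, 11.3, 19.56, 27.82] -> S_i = -5.22 + 8.26*i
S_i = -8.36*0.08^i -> [-8.36, -0.67, -0.05, -0.0, -0.0]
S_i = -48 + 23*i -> [-48, -25, -2, 21, 44]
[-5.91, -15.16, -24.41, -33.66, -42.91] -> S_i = -5.91 + -9.25*i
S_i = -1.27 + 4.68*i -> [-1.27, 3.41, 8.09, 12.77, 17.45]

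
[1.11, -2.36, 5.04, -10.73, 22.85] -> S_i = 1.11*(-2.13)^i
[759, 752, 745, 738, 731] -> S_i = 759 + -7*i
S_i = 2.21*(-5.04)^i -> [2.21, -11.14, 56.14, -282.93, 1425.98]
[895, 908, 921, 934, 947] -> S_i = 895 + 13*i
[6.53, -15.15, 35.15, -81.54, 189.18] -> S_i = 6.53*(-2.32)^i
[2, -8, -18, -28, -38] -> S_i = 2 + -10*i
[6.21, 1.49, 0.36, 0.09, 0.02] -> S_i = 6.21*0.24^i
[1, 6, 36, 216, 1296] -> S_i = 1*6^i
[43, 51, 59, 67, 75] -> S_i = 43 + 8*i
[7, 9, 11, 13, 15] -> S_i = 7 + 2*i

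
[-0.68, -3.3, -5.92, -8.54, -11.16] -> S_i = -0.68 + -2.62*i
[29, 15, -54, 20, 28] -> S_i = Random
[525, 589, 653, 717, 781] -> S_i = 525 + 64*i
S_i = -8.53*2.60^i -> [-8.53, -22.18, -57.66, -149.92, -389.8]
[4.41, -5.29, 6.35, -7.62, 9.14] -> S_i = 4.41*(-1.20)^i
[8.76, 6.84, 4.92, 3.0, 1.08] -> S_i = 8.76 + -1.92*i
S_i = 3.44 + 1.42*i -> [3.44, 4.86, 6.28, 7.7, 9.12]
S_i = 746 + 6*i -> [746, 752, 758, 764, 770]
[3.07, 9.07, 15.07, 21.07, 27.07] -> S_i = 3.07 + 6.00*i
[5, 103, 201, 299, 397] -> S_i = 5 + 98*i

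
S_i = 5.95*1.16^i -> [5.95, 6.9, 8.01, 9.29, 10.77]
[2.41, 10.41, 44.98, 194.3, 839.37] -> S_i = 2.41*4.32^i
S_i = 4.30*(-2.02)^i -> [4.3, -8.69, 17.55, -35.44, 71.59]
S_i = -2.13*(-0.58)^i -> [-2.13, 1.24, -0.72, 0.42, -0.24]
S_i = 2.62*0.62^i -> [2.62, 1.62, 1.01, 0.62, 0.39]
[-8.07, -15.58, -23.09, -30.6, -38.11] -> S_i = -8.07 + -7.51*i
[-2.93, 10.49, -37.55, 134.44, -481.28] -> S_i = -2.93*(-3.58)^i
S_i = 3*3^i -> [3, 9, 27, 81, 243]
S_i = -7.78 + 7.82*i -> [-7.78, 0.04, 7.86, 15.68, 23.5]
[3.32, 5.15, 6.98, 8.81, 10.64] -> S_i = 3.32 + 1.83*i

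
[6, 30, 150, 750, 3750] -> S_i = 6*5^i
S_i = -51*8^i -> [-51, -408, -3264, -26112, -208896]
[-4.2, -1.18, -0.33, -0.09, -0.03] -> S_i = -4.20*0.28^i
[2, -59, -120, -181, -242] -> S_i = 2 + -61*i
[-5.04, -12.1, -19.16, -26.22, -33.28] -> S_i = -5.04 + -7.06*i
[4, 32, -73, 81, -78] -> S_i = Random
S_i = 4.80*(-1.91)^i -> [4.8, -9.17, 17.51, -33.45, 63.88]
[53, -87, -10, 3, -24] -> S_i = Random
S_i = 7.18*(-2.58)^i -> [7.18, -18.52, 47.79, -123.31, 318.13]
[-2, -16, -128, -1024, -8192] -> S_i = -2*8^i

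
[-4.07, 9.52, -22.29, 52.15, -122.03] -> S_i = -4.07*(-2.34)^i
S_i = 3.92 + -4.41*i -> [3.92, -0.49, -4.9, -9.31, -13.72]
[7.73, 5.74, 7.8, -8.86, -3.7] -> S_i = Random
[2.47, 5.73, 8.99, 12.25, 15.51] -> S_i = 2.47 + 3.26*i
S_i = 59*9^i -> [59, 531, 4779, 43011, 387099]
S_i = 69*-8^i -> [69, -552, 4416, -35328, 282624]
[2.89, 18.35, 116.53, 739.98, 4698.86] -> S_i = 2.89*6.35^i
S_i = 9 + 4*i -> [9, 13, 17, 21, 25]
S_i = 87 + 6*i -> [87, 93, 99, 105, 111]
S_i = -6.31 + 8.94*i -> [-6.31, 2.63, 11.57, 20.51, 29.45]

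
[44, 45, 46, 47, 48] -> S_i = 44 + 1*i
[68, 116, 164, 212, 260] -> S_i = 68 + 48*i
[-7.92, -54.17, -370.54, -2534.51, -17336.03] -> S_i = -7.92*6.84^i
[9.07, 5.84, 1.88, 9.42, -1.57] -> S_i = Random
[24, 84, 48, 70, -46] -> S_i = Random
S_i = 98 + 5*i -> [98, 103, 108, 113, 118]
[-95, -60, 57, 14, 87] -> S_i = Random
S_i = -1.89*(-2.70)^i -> [-1.89, 5.1, -13.78, 37.2, -100.44]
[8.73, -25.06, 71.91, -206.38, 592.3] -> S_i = 8.73*(-2.87)^i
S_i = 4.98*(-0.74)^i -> [4.98, -3.69, 2.73, -2.02, 1.49]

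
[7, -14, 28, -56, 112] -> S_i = 7*-2^i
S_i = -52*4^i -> [-52, -208, -832, -3328, -13312]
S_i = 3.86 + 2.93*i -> [3.86, 6.79, 9.72, 12.65, 15.58]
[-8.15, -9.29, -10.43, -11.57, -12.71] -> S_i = -8.15 + -1.14*i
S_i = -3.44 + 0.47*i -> [-3.44, -2.97, -2.5, -2.03, -1.56]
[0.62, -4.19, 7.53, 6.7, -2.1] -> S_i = Random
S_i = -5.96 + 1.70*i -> [-5.96, -4.26, -2.56, -0.86, 0.84]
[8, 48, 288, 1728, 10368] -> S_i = 8*6^i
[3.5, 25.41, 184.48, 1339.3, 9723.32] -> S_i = 3.50*7.26^i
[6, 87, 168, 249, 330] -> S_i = 6 + 81*i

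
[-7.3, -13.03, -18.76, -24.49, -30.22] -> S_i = -7.30 + -5.73*i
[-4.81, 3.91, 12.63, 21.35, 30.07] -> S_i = -4.81 + 8.72*i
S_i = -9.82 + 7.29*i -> [-9.82, -2.53, 4.76, 12.05, 19.34]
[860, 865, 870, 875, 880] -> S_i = 860 + 5*i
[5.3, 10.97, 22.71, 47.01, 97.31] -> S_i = 5.30*2.07^i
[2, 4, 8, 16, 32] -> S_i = 2*2^i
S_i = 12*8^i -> [12, 96, 768, 6144, 49152]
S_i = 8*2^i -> [8, 16, 32, 64, 128]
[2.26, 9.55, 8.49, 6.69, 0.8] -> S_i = Random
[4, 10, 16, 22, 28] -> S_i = 4 + 6*i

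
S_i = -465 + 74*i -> [-465, -391, -317, -243, -169]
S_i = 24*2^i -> [24, 48, 96, 192, 384]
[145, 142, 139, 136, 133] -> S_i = 145 + -3*i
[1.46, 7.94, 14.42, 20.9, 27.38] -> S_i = 1.46 + 6.48*i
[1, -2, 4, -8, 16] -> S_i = 1*-2^i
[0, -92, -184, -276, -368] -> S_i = 0 + -92*i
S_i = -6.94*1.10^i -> [-6.94, -7.63, -8.4, -9.24, -10.16]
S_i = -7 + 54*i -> [-7, 47, 101, 155, 209]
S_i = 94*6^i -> [94, 564, 3384, 20304, 121824]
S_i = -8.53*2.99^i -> [-8.53, -25.5, -76.26, -228.01, -681.76]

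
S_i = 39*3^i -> [39, 117, 351, 1053, 3159]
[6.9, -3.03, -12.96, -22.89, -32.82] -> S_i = 6.90 + -9.93*i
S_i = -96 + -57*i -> [-96, -153, -210, -267, -324]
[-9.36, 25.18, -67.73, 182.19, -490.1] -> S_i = -9.36*(-2.69)^i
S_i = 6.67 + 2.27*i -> [6.67, 8.94, 11.21, 13.48, 15.75]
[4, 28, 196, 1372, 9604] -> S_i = 4*7^i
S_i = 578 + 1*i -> [578, 579, 580, 581, 582]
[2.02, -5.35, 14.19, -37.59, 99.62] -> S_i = 2.02*(-2.65)^i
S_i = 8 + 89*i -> [8, 97, 186, 275, 364]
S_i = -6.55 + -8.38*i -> [-6.55, -14.93, -23.31, -31.69, -40.07]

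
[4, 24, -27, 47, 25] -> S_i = Random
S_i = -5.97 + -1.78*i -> [-5.97, -7.75, -9.53, -11.31, -13.09]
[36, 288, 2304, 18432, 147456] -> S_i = 36*8^i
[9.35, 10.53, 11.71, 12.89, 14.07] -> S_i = 9.35 + 1.18*i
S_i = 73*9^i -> [73, 657, 5913, 53217, 478953]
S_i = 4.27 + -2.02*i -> [4.27, 2.25, 0.23, -1.79, -3.81]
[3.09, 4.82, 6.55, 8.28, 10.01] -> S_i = 3.09 + 1.73*i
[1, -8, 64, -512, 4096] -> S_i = 1*-8^i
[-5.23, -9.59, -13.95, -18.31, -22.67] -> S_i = -5.23 + -4.36*i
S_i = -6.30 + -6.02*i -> [-6.3, -12.32, -18.34, -24.36, -30.38]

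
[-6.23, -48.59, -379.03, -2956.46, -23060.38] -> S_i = -6.23*7.80^i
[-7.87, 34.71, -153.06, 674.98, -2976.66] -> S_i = -7.87*(-4.41)^i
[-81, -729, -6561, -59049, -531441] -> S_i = -81*9^i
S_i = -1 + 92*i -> [-1, 91, 183, 275, 367]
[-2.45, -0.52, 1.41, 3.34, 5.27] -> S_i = -2.45 + 1.93*i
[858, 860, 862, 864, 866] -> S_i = 858 + 2*i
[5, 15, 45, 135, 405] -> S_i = 5*3^i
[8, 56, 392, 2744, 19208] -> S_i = 8*7^i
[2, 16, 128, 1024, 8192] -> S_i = 2*8^i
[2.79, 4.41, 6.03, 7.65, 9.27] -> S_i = 2.79 + 1.62*i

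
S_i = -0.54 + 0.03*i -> [-0.54, -0.51, -0.48, -0.45, -0.42]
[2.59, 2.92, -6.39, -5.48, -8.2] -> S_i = Random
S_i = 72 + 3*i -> [72, 75, 78, 81, 84]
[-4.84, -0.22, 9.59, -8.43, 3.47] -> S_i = Random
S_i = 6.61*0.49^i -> [6.61, 3.24, 1.59, 0.78, 0.38]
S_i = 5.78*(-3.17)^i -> [5.78, -18.32, 58.08, -184.12, 583.67]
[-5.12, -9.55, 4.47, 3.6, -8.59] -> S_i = Random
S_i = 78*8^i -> [78, 624, 4992, 39936, 319488]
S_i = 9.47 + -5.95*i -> [9.47, 3.52, -2.43, -8.38, -14.33]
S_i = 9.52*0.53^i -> [9.52, 5.05, 2.67, 1.42, 0.75]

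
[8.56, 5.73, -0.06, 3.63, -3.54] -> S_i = Random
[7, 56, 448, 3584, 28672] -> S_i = 7*8^i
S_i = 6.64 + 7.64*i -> [6.64, 14.28, 21.92, 29.56, 37.2]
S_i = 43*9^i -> [43, 387, 3483, 31347, 282123]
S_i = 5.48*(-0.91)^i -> [5.48, -4.99, 4.54, -4.13, 3.76]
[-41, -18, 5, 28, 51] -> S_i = -41 + 23*i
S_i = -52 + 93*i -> [-52, 41, 134, 227, 320]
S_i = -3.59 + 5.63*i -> [-3.59, 2.04, 7.67, 13.3, 18.93]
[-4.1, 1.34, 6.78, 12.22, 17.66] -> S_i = -4.10 + 5.44*i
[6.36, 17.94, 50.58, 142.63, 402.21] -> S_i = 6.36*2.82^i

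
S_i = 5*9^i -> [5, 45, 405, 3645, 32805]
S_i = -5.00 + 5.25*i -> [-5.0, 0.25, 5.5, 10.75, 16.0]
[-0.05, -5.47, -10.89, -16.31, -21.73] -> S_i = -0.05 + -5.42*i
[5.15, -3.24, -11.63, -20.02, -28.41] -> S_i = 5.15 + -8.39*i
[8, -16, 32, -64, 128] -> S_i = 8*-2^i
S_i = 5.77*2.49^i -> [5.77, 14.37, 35.77, 89.08, 221.81]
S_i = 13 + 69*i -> [13, 82, 151, 220, 289]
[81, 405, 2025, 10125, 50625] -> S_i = 81*5^i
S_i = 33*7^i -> [33, 231, 1617, 11319, 79233]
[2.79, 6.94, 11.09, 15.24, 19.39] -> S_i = 2.79 + 4.15*i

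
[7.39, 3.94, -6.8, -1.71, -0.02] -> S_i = Random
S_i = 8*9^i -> [8, 72, 648, 5832, 52488]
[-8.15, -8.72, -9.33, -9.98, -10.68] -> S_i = -8.15*1.07^i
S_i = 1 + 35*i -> [1, 36, 71, 106, 141]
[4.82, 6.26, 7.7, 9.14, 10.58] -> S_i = 4.82 + 1.44*i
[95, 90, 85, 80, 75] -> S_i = 95 + -5*i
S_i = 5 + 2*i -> [5, 7, 9, 11, 13]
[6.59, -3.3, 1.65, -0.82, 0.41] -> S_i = 6.59*(-0.50)^i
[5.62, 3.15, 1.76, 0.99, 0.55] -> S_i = 5.62*0.56^i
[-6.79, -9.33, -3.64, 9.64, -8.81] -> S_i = Random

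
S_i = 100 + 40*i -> [100, 140, 180, 220, 260]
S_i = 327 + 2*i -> [327, 329, 331, 333, 335]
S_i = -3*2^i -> [-3, -6, -12, -24, -48]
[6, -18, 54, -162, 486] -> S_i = 6*-3^i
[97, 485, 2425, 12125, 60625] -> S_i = 97*5^i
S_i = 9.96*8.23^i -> [9.96, 81.97, 674.62, 5552.12, 45693.95]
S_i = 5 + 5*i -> [5, 10, 15, 20, 25]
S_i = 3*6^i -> [3, 18, 108, 648, 3888]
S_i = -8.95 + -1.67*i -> [-8.95, -10.62, -12.29, -13.96, -15.63]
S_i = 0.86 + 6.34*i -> [0.86, 7.2, 13.54, 19.88, 26.22]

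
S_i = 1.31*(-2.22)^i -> [1.31, -2.91, 6.46, -14.33, 31.82]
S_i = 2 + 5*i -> [2, 7, 12, 17, 22]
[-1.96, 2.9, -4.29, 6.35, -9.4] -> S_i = -1.96*(-1.48)^i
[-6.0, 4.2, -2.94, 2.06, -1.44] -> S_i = -6.00*(-0.70)^i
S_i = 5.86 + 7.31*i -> [5.86, 13.17, 20.48, 27.79, 35.1]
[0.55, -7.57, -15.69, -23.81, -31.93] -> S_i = 0.55 + -8.12*i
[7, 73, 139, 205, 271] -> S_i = 7 + 66*i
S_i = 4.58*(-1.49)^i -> [4.58, -6.82, 10.17, -15.15, 22.57]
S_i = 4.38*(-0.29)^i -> [4.38, -1.27, 0.37, -0.11, 0.03]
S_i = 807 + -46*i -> [807, 761, 715, 669, 623]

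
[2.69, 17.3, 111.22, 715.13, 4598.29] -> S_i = 2.69*6.43^i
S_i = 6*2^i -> [6, 12, 24, 48, 96]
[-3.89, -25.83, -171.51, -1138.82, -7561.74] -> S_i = -3.89*6.64^i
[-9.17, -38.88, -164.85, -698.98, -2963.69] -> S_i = -9.17*4.24^i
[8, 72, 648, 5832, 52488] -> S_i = 8*9^i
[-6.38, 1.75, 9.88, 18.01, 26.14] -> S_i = -6.38 + 8.13*i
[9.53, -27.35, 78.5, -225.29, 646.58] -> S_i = 9.53*(-2.87)^i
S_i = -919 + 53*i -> [-919, -866, -813, -760, -707]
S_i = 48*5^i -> [48, 240, 1200, 6000, 30000]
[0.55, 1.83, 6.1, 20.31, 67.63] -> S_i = 0.55*3.33^i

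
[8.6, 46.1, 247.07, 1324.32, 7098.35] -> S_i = 8.60*5.36^i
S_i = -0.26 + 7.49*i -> [-0.26, 7.23, 14.72, 22.21, 29.7]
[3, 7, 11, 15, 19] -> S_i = 3 + 4*i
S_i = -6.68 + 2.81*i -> [-6.68, -3.87, -1.06, 1.75, 4.56]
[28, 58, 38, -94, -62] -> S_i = Random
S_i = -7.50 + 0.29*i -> [-7.5, -7.21, -6.92, -6.63, -6.34]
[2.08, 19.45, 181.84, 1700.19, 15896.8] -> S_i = 2.08*9.35^i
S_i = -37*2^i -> [-37, -74, -148, -296, -592]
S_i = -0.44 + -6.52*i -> [-0.44, -6.96, -13.48, -20.0, -26.52]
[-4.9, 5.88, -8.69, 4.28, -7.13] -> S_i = Random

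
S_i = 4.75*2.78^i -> [4.75, 13.2, 36.71, 102.05, 283.71]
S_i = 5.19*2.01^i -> [5.19, 10.43, 20.97, 42.15, 84.71]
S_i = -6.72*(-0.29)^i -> [-6.72, 1.95, -0.57, 0.16, -0.05]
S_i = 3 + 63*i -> [3, 66, 129, 192, 255]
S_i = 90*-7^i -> [90, -630, 4410, -30870, 216090]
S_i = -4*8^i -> [-4, -32, -256, -2048, -16384]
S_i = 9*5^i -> [9, 45, 225, 1125, 5625]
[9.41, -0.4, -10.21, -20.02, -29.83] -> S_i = 9.41 + -9.81*i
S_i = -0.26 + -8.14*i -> [-0.26, -8.4, -16.54, -24.68, -32.82]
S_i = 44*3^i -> [44, 132, 396, 1188, 3564]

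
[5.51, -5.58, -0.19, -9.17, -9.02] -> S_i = Random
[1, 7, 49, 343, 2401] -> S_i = 1*7^i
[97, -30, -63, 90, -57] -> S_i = Random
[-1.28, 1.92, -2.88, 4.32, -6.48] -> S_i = -1.28*(-1.50)^i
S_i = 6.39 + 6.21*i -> [6.39, 12.6, 18.81, 25.02, 31.23]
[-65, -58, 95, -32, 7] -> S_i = Random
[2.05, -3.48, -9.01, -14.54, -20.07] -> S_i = 2.05 + -5.53*i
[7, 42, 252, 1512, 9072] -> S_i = 7*6^i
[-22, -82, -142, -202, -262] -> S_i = -22 + -60*i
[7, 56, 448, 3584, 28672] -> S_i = 7*8^i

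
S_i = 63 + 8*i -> [63, 71, 79, 87, 95]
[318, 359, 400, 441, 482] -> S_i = 318 + 41*i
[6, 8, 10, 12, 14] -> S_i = 6 + 2*i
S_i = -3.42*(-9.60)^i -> [-3.42, 32.83, -315.19, 3025.8, -29047.65]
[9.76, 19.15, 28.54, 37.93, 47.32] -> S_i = 9.76 + 9.39*i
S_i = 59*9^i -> [59, 531, 4779, 43011, 387099]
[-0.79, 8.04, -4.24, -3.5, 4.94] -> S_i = Random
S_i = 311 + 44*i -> [311, 355, 399, 443, 487]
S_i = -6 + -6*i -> [-6, -12, -18, -24, -30]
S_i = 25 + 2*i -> [25, 27, 29, 31, 33]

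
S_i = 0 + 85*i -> [0, 85, 170, 255, 340]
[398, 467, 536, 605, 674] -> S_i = 398 + 69*i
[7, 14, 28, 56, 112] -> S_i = 7*2^i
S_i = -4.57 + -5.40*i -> [-4.57, -9.97, -15.37, -20.77, -26.17]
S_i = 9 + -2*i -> [9, 7, 5, 3, 1]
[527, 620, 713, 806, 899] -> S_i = 527 + 93*i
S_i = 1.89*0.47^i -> [1.89, 0.89, 0.42, 0.2, 0.09]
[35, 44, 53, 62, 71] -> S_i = 35 + 9*i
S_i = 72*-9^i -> [72, -648, 5832, -52488, 472392]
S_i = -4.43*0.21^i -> [-4.43, -0.93, -0.2, -0.04, -0.01]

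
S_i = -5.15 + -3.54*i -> [-5.15, -8.69, -12.23, -15.77, -19.31]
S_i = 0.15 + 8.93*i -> [0.15, 9.08, 18.01, 26.94, 35.87]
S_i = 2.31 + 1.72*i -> [2.31, 4.03, 5.75, 7.47, 9.19]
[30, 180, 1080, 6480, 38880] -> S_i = 30*6^i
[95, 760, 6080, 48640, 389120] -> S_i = 95*8^i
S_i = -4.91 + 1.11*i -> [-4.91, -3.8, -2.69, -1.58, -0.47]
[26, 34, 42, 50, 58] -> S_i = 26 + 8*i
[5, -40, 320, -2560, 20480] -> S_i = 5*-8^i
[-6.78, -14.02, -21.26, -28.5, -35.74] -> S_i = -6.78 + -7.24*i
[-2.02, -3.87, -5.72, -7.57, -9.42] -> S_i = -2.02 + -1.85*i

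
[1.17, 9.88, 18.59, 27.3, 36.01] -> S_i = 1.17 + 8.71*i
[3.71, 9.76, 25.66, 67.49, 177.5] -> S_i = 3.71*2.63^i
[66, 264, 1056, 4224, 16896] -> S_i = 66*4^i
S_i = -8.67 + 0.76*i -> [-8.67, -7.91, -7.15, -6.39, -5.63]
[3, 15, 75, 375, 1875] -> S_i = 3*5^i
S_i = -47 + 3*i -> [-47, -44, -41, -38, -35]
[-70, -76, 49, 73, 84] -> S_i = Random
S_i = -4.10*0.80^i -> [-4.1, -3.28, -2.62, -2.1, -1.68]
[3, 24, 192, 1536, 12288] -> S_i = 3*8^i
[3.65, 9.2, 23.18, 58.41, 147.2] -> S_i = 3.65*2.52^i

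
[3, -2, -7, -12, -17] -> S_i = 3 + -5*i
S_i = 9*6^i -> [9, 54, 324, 1944, 11664]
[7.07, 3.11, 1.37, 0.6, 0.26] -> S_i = 7.07*0.44^i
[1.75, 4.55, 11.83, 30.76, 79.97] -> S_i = 1.75*2.60^i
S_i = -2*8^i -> [-2, -16, -128, -1024, -8192]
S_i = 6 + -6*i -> [6, 0, -6, -12, -18]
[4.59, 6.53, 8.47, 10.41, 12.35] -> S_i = 4.59 + 1.94*i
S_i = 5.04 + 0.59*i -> [5.04, 5.63, 6.22, 6.81, 7.4]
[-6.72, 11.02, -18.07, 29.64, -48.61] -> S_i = -6.72*(-1.64)^i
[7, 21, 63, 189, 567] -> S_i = 7*3^i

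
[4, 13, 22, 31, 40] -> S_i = 4 + 9*i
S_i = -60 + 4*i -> [-60, -56, -52, -48, -44]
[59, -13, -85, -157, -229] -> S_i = 59 + -72*i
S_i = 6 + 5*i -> [6, 11, 16, 21, 26]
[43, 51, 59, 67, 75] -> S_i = 43 + 8*i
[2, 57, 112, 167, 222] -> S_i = 2 + 55*i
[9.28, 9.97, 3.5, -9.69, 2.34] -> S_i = Random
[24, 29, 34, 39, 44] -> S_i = 24 + 5*i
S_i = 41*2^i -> [41, 82, 164, 328, 656]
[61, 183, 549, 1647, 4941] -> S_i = 61*3^i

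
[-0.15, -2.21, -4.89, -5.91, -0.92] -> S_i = Random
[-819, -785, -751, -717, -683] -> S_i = -819 + 34*i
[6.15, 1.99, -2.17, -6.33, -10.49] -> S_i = 6.15 + -4.16*i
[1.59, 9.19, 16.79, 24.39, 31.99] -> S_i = 1.59 + 7.60*i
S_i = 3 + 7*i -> [3, 10, 17, 24, 31]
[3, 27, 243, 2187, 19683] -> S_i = 3*9^i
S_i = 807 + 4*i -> [807, 811, 815, 819, 823]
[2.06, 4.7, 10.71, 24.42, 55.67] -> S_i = 2.06*2.28^i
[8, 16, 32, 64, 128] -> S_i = 8*2^i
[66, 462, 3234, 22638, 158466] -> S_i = 66*7^i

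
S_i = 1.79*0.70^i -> [1.79, 1.25, 0.88, 0.61, 0.43]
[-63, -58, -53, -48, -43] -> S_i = -63 + 5*i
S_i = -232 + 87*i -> [-232, -145, -58, 29, 116]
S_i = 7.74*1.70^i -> [7.74, 13.16, 22.37, 38.03, 64.65]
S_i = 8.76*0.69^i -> [8.76, 6.04, 4.17, 2.88, 1.99]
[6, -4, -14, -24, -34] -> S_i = 6 + -10*i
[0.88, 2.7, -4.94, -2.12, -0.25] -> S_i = Random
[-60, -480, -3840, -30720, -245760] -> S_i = -60*8^i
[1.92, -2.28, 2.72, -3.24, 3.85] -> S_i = 1.92*(-1.19)^i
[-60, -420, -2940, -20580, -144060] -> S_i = -60*7^i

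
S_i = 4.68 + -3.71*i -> [4.68, 0.97, -2.74, -6.45, -10.16]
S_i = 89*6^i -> [89, 534, 3204, 19224, 115344]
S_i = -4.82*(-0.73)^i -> [-4.82, 3.52, -2.57, 1.88, -1.37]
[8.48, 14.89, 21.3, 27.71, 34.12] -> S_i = 8.48 + 6.41*i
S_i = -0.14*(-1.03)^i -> [-0.14, 0.14, -0.15, 0.15, -0.16]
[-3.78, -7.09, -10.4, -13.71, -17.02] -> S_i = -3.78 + -3.31*i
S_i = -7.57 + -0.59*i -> [-7.57, -8.16, -8.75, -9.34, -9.93]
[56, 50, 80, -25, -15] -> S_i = Random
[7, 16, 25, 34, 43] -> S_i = 7 + 9*i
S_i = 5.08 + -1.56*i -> [5.08, 3.52, 1.96, 0.4, -1.16]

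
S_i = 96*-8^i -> [96, -768, 6144, -49152, 393216]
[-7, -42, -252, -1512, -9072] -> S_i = -7*6^i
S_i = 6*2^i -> [6, 12, 24, 48, 96]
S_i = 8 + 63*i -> [8, 71, 134, 197, 260]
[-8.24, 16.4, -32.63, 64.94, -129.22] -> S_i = -8.24*(-1.99)^i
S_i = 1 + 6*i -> [1, 7, 13, 19, 25]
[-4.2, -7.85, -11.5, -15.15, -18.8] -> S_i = -4.20 + -3.65*i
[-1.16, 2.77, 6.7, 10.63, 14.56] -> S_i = -1.16 + 3.93*i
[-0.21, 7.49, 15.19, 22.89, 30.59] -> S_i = -0.21 + 7.70*i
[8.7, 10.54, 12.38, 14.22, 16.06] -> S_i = 8.70 + 1.84*i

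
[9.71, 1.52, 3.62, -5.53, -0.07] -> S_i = Random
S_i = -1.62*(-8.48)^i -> [-1.62, 13.74, -116.49, 987.88, -8377.19]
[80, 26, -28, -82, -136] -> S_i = 80 + -54*i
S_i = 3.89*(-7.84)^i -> [3.89, -30.5, 239.1, -1874.55, 14696.5]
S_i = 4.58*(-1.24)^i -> [4.58, -5.68, 7.04, -8.73, 10.83]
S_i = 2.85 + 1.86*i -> [2.85, 4.71, 6.57, 8.43, 10.29]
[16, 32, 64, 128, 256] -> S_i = 16*2^i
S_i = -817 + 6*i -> [-817, -811, -805, -799, -793]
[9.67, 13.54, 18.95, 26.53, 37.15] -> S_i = 9.67*1.40^i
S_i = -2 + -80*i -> [-2, -82, -162, -242, -322]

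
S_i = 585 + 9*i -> [585, 594, 603, 612, 621]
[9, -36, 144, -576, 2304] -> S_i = 9*-4^i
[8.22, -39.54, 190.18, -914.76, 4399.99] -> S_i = 8.22*(-4.81)^i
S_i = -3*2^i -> [-3, -6, -12, -24, -48]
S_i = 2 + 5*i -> [2, 7, 12, 17, 22]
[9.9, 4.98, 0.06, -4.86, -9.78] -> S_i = 9.90 + -4.92*i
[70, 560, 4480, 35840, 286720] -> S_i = 70*8^i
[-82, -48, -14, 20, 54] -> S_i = -82 + 34*i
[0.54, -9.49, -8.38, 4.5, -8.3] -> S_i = Random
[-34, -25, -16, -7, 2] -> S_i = -34 + 9*i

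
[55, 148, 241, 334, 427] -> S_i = 55 + 93*i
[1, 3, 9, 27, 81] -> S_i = 1*3^i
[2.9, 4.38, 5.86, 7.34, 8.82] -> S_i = 2.90 + 1.48*i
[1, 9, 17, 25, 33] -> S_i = 1 + 8*i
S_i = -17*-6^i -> [-17, 102, -612, 3672, -22032]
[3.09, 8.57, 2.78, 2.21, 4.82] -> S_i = Random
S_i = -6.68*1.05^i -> [-6.68, -7.01, -7.36, -7.73, -8.12]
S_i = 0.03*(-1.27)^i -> [0.03, -0.04, 0.05, -0.06, 0.08]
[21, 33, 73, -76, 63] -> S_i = Random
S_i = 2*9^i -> [2, 18, 162, 1458, 13122]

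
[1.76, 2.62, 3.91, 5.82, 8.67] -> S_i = 1.76*1.49^i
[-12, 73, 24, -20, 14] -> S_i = Random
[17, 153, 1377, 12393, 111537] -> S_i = 17*9^i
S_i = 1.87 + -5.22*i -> [1.87, -3.35, -8.57, -13.79, -19.01]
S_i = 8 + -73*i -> [8, -65, -138, -211, -284]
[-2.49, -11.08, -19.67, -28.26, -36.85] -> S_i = -2.49 + -8.59*i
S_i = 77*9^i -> [77, 693, 6237, 56133, 505197]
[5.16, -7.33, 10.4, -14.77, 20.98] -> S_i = 5.16*(-1.42)^i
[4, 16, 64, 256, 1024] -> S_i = 4*4^i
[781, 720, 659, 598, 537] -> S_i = 781 + -61*i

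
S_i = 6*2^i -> [6, 12, 24, 48, 96]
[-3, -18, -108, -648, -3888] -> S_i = -3*6^i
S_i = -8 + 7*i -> [-8, -1, 6, 13, 20]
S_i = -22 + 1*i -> [-22, -21, -20, -19, -18]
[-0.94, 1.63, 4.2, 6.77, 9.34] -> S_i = -0.94 + 2.57*i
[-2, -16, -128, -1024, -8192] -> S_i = -2*8^i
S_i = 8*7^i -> [8, 56, 392, 2744, 19208]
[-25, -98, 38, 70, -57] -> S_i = Random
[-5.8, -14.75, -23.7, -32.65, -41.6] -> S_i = -5.80 + -8.95*i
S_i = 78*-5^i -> [78, -390, 1950, -9750, 48750]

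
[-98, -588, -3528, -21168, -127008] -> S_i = -98*6^i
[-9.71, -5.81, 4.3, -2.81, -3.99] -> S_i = Random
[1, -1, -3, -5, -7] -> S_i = 1 + -2*i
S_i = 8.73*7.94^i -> [8.73, 69.32, 550.37, 4369.94, 34697.35]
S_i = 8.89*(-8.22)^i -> [8.89, -73.08, 600.68, -4937.61, 40587.19]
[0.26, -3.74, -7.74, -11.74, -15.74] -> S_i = 0.26 + -4.00*i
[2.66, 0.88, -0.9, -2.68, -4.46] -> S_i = 2.66 + -1.78*i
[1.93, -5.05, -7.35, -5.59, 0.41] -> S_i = Random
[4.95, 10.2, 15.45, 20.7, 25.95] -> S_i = 4.95 + 5.25*i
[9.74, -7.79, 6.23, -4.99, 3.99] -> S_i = 9.74*(-0.80)^i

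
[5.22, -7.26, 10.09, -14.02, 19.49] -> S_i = 5.22*(-1.39)^i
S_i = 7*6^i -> [7, 42, 252, 1512, 9072]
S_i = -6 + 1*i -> [-6, -5, -4, -3, -2]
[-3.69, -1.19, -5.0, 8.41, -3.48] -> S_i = Random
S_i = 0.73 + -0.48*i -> [0.73, 0.25, -0.23, -0.71, -1.19]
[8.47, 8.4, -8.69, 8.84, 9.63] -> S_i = Random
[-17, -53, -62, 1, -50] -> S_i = Random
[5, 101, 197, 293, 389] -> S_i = 5 + 96*i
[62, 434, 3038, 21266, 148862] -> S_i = 62*7^i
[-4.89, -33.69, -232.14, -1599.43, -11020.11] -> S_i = -4.89*6.89^i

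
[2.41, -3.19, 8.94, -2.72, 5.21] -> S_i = Random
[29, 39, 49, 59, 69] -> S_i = 29 + 10*i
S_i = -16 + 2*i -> [-16, -14, -12, -10, -8]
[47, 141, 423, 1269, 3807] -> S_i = 47*3^i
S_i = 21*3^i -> [21, 63, 189, 567, 1701]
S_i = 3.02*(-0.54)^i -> [3.02, -1.63, 0.88, -0.48, 0.26]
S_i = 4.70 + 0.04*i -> [4.7, 4.74, 4.78, 4.82, 4.86]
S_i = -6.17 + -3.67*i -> [-6.17, -9.84, -13.51, -17.18, -20.85]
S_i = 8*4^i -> [8, 32, 128, 512, 2048]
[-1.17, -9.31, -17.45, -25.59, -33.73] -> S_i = -1.17 + -8.14*i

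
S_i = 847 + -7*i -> [847, 840, 833, 826, 819]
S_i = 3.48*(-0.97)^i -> [3.48, -3.38, 3.27, -3.18, 3.08]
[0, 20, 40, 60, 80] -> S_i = 0 + 20*i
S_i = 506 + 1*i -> [506, 507, 508, 509, 510]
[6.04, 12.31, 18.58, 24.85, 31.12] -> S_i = 6.04 + 6.27*i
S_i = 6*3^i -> [6, 18, 54, 162, 486]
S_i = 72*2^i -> [72, 144, 288, 576, 1152]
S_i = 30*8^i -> [30, 240, 1920, 15360, 122880]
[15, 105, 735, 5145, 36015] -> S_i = 15*7^i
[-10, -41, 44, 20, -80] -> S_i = Random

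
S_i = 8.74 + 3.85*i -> [8.74, 12.59, 16.44, 20.29, 24.14]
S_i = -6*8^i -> [-6, -48, -384, -3072, -24576]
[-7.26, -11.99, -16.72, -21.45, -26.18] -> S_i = -7.26 + -4.73*i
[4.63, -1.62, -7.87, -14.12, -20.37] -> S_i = 4.63 + -6.25*i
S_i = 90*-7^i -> [90, -630, 4410, -30870, 216090]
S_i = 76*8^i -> [76, 608, 4864, 38912, 311296]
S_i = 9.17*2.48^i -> [9.17, 22.74, 56.4, 139.87, 346.88]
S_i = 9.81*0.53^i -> [9.81, 5.2, 2.76, 1.46, 0.77]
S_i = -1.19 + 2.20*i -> [-1.19, 1.01, 3.21, 5.41, 7.61]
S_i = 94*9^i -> [94, 846, 7614, 68526, 616734]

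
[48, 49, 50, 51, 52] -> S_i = 48 + 1*i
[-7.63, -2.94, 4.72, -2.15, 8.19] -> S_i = Random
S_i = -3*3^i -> [-3, -9, -27, -81, -243]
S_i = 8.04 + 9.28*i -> [8.04, 17.32, 26.6, 35.88, 45.16]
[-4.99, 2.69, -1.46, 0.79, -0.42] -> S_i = -4.99*(-0.54)^i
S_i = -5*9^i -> [-5, -45, -405, -3645, -32805]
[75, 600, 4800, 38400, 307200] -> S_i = 75*8^i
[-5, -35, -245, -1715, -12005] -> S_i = -5*7^i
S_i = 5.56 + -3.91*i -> [5.56, 1.65, -2.26, -6.17, -10.08]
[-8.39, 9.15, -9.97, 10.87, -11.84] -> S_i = -8.39*(-1.09)^i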